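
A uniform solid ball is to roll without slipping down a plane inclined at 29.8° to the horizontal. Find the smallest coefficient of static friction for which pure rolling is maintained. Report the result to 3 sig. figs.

For this body I = (2/5)MR², i.e. k = I/(MR²) = 0.4.
Newton's second law down the slope: Mg sinθ − f = Ma. The torque equation fR = Iα (with α = a/R) gives f = kMa.
These give a = g sinθ/(1+k) and the required friction f = kMg sinθ/(1+k).
With N = Mg cosθ, the no-slip condition f ≤ μN gives μ_min = f/N = k tanθ/(1+k).
μ_min = 0.4 × tan29.8° / 1.4 ≈ 0.164.

μ_min ≈ 0.164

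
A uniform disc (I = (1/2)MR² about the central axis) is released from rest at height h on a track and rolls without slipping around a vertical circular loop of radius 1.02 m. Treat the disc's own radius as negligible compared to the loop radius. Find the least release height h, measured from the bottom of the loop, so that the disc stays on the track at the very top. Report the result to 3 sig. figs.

For this body I = (1/2)MR², i.e. k = I/(MR²) = 0.5.
At the top, contact is just lost when gravity alone supplies the centripetal force: Mg = Mv_top²/r, i.e. v_top² = gr.
With ω = v/R, the kinetic energy at speed v is ½(1+k)Mv² = (3/4)Mv².
Energy conservation from release (height h) to the top (height 2r): Mgh = Mg(2r) + (3/4)M·gr.
Thus h_min = 2r + (1+k)r/2 = r(2 + 1.5/2) = 1.02 × 2.75 ≈ 2.81 m.

h_min ≈ 2.81 m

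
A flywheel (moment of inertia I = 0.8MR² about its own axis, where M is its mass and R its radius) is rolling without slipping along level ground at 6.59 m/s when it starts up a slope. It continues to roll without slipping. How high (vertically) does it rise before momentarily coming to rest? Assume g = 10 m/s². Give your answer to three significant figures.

h ≈ 3.91 m

For this body I = 0.8MR², i.e. k = I/(MR²) = 0.8.
Since it rolls without slipping, ω = v/R and KE = ½Mv² + ½Iω² = ½(1+k)Mv² = (9/10)Mv².
At the top the kinetic energy is zero, so (9/10)Mv₀² = Mgh.
Thus h = (1+k)v₀²/(2g) = 1.8 × 6.59² / (2 × 10) ≈ 3.91 m.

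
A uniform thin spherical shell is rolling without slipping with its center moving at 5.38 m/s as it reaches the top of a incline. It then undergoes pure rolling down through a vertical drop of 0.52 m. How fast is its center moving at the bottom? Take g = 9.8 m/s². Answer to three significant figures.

v ≈ 5.92 m/s

The moment of inertia is (2/3)MR², giving k ≡ I/(MR²) = 2/3.
Pure rolling means v = ωR; then KE = ½Mv² + ½I(v/R)² = ½(1+k)Mv² = (5/6)Mv².
Energy conservation: (5/6)Mv₀² + Mgh = (5/6)Mv², so v² = v₀² + 2gh/(1+k).
v = √(5.38² + 2×9.8×0.52/1.667) = √35.06 ≈ 5.92 m/s.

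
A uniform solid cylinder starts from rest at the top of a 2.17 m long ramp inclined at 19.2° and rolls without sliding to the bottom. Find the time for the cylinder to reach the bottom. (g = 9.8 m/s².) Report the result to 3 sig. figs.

t ≈ 1.42 s

The moment of inertia is (1/2)MR², giving k ≡ I/(MR²) = 0.5.
Newton's second law down the slope: Mg sinθ − f = Ma. The torque equation fR = Iα (with α = a/R) gives f = kMa.
Hence a = g sinθ/(1+k) = 9.8×sin19.2°/1.5 = 2.149 m/s².
Starting from rest, L = ½at², so t = √(2L/a) = √(2×2.17/2.149) ≈ 1.42 s.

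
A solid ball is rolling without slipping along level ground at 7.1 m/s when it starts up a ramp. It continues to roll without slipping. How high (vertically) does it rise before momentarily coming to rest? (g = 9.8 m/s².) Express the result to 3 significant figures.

h ≈ 3.60 m

With I = (2/5)MR², the ratio k = I/(MR²) is 0.4.
The rolling condition ω = v/R makes the rotational term ½I(v/R)² = ½kMv², so KE_total = ½(1+k)Mv² = (7/10)Mv².
All of this converts to potential energy at the highest point: (7/10)Mv₀² = Mgh.
Thus h = (1+k)v₀²/(2g) = 1.4 × 7.1² / (2 × 9.8) ≈ 3.60 m.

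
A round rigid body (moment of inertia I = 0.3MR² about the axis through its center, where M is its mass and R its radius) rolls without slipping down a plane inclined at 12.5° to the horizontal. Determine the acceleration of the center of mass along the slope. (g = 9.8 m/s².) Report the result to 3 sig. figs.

With I = 0.3MR², the ratio k = I/(MR²) is 0.3.
Along the incline Mg sinθ − f = Ma, and torque about the center fR = Iα = kMR²(a/R) gives f = kMa.
Eliminating f: Mg sinθ = (1+k)Ma, so a = g sinθ/(1+k) = 9.8 × sin12.5° / 1.3 ≈ 1.63 m/s².

a ≈ 1.63 m/s²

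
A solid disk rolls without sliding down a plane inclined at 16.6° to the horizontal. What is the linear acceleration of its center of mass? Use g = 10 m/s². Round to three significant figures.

a ≈ 1.90 m/s²

The moment of inertia is (1/2)MR², giving k ≡ I/(MR²) = 0.5.
Newton's second law down the slope: Mg sinθ − f = Ma. The torque equation fR = Iα (with α = a/R) gives f = kMa.
Eliminating f: Mg sinθ = (1+k)Ma, so a = g sinθ/(1+k) = 10 × sin16.6° / 1.5 ≈ 1.90 m/s².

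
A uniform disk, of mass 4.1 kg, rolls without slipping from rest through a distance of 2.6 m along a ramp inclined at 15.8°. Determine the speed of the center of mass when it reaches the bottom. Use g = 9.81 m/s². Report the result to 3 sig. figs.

For this body I = (1/2)MR², i.e. k = I/(MR²) = 0.5.
Rolling without slipping gives ω = v/R, so the total kinetic energy is ½Mv² + ½Iω² = ½(1+k)Mv² = (3/4)Mv².
The vertical drop is h = L sinθ = 2.6 × sin15.8° = 0.7079 m.
Setting Mgh = (3/4)Mv² gives v = √(2gh/(1+k)) = √(2·9.81·0.7079/1.5) ≈ 3.04 m/s.

v ≈ 3.04 m/s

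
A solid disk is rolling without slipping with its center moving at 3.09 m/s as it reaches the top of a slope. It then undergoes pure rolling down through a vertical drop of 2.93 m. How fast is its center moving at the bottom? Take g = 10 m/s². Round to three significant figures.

v ≈ 6.97 m/s

The moment of inertia is (1/2)MR², giving k ≡ I/(MR²) = 0.5.
The rolling condition ω = v/R makes the rotational term ½I(v/R)² = ½kMv², so KE_total = ½(1+k)Mv² = (3/4)Mv².
Energy conservation: (3/4)Mv₀² + Mgh = (3/4)Mv², so v² = v₀² + 2gh/(1+k).
v = √(3.09² + 2×10×2.93/1.5) = √48.61 ≈ 6.97 m/s.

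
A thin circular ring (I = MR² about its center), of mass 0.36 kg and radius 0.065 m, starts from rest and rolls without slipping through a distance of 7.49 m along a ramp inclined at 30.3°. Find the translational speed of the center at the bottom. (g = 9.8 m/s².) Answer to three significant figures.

With I = MR², the ratio k = I/(MR²) is 1.
Since it rolls without slipping, ω = v/R and KE = ½Mv² + ½Iω² = ½(1+k)Mv² = Mv².
The vertical drop is h = L sinθ = 7.49 × sin30.3° = 3.779 m.
Energy conservation: Mgh = Mv², so v = √(2gh/(1+k)) = √(2 × 9.8 × 3.779 / 2) ≈ 6.09 m/s.

v ≈ 6.09 m/s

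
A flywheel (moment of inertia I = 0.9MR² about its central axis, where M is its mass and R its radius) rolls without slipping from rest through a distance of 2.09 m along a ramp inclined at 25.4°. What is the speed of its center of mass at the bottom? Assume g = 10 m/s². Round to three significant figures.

v ≈ 3.07 m/s

The moment of inertia is 0.9MR², giving k ≡ I/(MR²) = 0.9.
The rolling condition ω = v/R makes the rotational term ½I(v/R)² = ½kMv², so KE_total = ½(1+k)Mv² = (19/20)Mv².
The vertical drop is h = L sinθ = 2.09 × sin25.4° = 0.8965 m.
Setting Mgh = (19/20)Mv² gives v = √(2gh/(1+k)) = √(2·10·0.8965/1.9) ≈ 3.07 m/s.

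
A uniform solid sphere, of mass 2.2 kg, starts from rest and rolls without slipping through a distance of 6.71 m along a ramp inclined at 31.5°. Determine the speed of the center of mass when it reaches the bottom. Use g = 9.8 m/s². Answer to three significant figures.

v ≈ 7.01 m/s

The moment of inertia is (2/5)MR², giving k ≡ I/(MR²) = 0.4.
Since it rolls without slipping, ω = v/R and KE = ½Mv² + ½Iω² = ½(1+k)Mv² = (7/10)Mv².
The vertical drop is h = L sinθ = 6.71 × sin31.5° = 3.506 m.
Setting Mgh = (7/10)Mv² gives v = √(2gh/(1+k)) = √(2·9.8·3.506/1.4) ≈ 7.01 m/s.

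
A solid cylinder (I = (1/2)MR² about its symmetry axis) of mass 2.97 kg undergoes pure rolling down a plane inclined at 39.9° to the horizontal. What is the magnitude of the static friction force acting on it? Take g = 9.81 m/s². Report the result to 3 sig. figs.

With I = (1/2)MR², the ratio k = I/(MR²) is 0.5.
Along the incline Mg sinθ − f = Ma, and torque about the center fR = Iα = kMR²(a/R) gives f = kMa.
Combining, a = g sinθ/(1+k) and f = kMa = kMg sinθ/(1+k).
f = 0.5 × 2.97 × 9.81 × sin39.9° / 1.5 ≈ 6.23 N.

f ≈ 6.23 N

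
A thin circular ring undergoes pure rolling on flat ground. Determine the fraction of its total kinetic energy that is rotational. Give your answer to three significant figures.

fraction ≈ 0.500

For this body I = MR², i.e. k = I/(MR²) = 1.
Since ω = v/R, the translational part is ½Mv² and the rotational part is ½I(v/R)² = ½kMv²; the total is ½(1+k)Mv².
The rotational fraction is therefore k/(1+k) = 1/2 ≈ 0.500.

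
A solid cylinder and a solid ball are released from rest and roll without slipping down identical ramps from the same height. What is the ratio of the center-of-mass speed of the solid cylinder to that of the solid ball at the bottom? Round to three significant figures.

v_ratio ≈ 0.966

Each satisfies Mgh = ½(1+k)Mv² with k = I/(MR²), so v ∝ 1/√(1+k).
For the solid cylinder k = 0.5; for the solid ball k = 0.4.
v₁/v₂ = √((1+k₂)/(1+k₁)) = √(1.4/1.5) ≈ 0.966.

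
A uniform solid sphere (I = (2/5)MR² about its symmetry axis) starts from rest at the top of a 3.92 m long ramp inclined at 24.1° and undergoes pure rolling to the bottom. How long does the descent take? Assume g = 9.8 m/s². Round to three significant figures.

t ≈ 1.66 s

With I = (2/5)MR², the ratio k = I/(MR²) is 0.4.
Along the incline Mg sinθ − f = Ma, and torque about the center fR = Iα = kMR²(a/R) gives f = kMa.
Hence a = g sinθ/(1+k) = 9.8×sin24.1°/1.4 = 2.858 m/s².
With constant a from rest, t = √(2L/a) = √(2·3.92/2.858) ≈ 1.66 s.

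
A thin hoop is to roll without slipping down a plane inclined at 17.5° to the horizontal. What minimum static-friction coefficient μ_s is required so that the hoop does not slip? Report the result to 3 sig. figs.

The moment of inertia is MR², giving k ≡ I/(MR²) = 1.
Newton's second law down the slope: Mg sinθ − f = Ma. The torque equation fR = Iα (with α = a/R) gives f = kMa.
These give a = g sinθ/(1+k) and the required friction f = kMg sinθ/(1+k).
With N = Mg cosθ, the no-slip condition f ≤ μN gives μ_min = f/N = k tanθ/(1+k).
μ_min = 1 × tan17.5° / 2 ≈ 0.158.

μ_min ≈ 0.158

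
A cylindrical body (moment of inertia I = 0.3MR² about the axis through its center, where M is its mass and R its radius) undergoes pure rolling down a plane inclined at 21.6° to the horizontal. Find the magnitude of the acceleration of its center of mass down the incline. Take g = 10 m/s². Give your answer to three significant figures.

a ≈ 2.83 m/s²

For this body I = 0.3MR², i.e. k = I/(MR²) = 0.3.
Translational: Mg sinθ − f = Ma. Rotational about the CM: fR = Iα = kMRa, so f = kMa.
Eliminating f: Mg sinθ = (1+k)Ma, so a = g sinθ/(1+k) = 10 × sin21.6° / 1.3 ≈ 2.83 m/s².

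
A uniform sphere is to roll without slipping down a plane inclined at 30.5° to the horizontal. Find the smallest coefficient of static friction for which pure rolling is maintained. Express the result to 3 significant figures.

μ_min ≈ 0.168

With I = (2/5)MR², the ratio k = I/(MR²) is 0.4.
Translational: Mg sinθ − f = Ma. Rotational about the CM: fR = Iα = kMRa, so f = kMa.
These give a = g sinθ/(1+k) and the required friction f = kMg sinθ/(1+k).
With N = Mg cosθ, the no-slip condition f ≤ μN gives μ_min = f/N = k tanθ/(1+k).
μ_min = 0.4 × tan30.5° / 1.4 ≈ 0.168.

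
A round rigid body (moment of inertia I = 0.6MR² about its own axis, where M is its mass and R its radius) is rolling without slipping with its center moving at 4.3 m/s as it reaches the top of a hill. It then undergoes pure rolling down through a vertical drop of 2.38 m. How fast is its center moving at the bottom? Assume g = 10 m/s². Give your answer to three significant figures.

Here I = 0.6MR², so the shape factor k = I/(MR²) = 0.6.
Pure rolling means v = ωR; then KE = ½Mv² + ½I(v/R)² = ½(1+k)Mv² = (4/5)Mv².
Conserving energy between top and bottom: (4/5)Mv² = (4/5)Mv₀² + Mgh, hence v² = v₀² + 2gh/(1+k).
v = √(4.3² + 2×10×2.38/1.6) = √48.24 ≈ 6.95 m/s.

v ≈ 6.95 m/s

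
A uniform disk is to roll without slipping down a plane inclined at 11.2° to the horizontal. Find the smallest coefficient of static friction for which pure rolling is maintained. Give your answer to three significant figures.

μ_min ≈ 0.0660

Here I = (1/2)MR², so the shape factor k = I/(MR²) = 0.5.
Along the incline Mg sinθ − f = Ma, and torque about the center fR = Iα = kMR²(a/R) gives f = kMa.
These give a = g sinθ/(1+k) and the required friction f = kMg sinθ/(1+k).
With N = Mg cosθ, the no-slip condition f ≤ μN gives μ_min = f/N = k tanθ/(1+k).
μ_min = 0.5 × tan11.2° / 1.5 ≈ 0.0660.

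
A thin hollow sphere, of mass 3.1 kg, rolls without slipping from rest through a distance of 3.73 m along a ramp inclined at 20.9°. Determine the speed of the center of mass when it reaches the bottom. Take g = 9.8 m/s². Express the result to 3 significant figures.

For this body I = (2/3)MR², i.e. k = I/(MR²) = 2/3.
Since it rolls without slipping, ω = v/R and KE = ½Mv² + ½Iω² = ½(1+k)Mv² = (5/6)Mv².
The vertical drop is h = L sinθ = 3.73 × sin20.9° = 1.331 m.
Energy conservation: Mgh = (5/6)Mv², so v = √(2gh/(1+k)) = √(2 × 9.8 × 1.331 / 1.667) ≈ 3.96 m/s.

v ≈ 3.96 m/s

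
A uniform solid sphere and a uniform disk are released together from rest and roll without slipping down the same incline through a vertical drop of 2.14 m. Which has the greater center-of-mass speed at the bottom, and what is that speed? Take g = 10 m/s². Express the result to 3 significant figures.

For rolling without slipping, Mgh = ½(1+k)Mv² where k = I/(MR²), so v = √(2gh/(1+k)).
Uniform solid sphere: k = 0.4, giving v = √(2×10×2.14/1.4) = 5.529 m/s.
Uniform disk: k = 0.5, giving v = √(2×10×2.14/1.5) = 5.342 m/s.
The smaller k wins: the uniform solid sphere, at ≈ 5.53 m/s.

the uniform solid sphere, at v ≈ 5.53 m/s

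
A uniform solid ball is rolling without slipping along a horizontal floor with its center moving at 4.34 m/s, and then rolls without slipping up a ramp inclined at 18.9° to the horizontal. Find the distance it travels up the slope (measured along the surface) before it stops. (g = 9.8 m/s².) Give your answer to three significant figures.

d ≈ 4.15 m

The moment of inertia is (2/5)MR², giving k ≡ I/(MR²) = 0.4.
The rolling condition ω = v/R makes the rotational term ½I(v/R)² = ½kMv², so KE_total = ½(1+k)Mv² = (7/10)Mv².
Setting this equal to Mgh gives the vertical rise h = (1+k)v₀²/(2g) = 1.4×4.34²/(2×9.8) = 1.345 m.
Along the incline, d = h/sinθ = 1.345/sin18.9° ≈ 4.15 m.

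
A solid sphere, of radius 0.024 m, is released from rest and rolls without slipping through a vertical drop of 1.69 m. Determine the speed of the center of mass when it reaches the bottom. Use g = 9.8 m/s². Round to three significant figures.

Here I = (2/5)MR², so the shape factor k = I/(MR²) = 0.4.
Pure rolling means v = ωR; then KE = ½Mv² + ½I(v/R)² = ½(1+k)Mv² = (7/10)Mv².
Energy conservation: Mgh = (7/10)Mv², so v = √(2gh/(1+k)) = √(2 × 9.8 × 1.69 / 1.4) ≈ 4.86 m/s.

v ≈ 4.86 m/s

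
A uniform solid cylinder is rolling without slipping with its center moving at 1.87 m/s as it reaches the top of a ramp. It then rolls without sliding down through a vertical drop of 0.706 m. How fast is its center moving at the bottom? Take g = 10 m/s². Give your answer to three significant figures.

v ≈ 3.59 m/s

With I = (1/2)MR², the ratio k = I/(MR²) is 0.5.
Rolling without slipping gives ω = v/R, so the total kinetic energy is ½Mv² + ½Iω² = ½(1+k)Mv² = (3/4)Mv².
Conserving energy between top and bottom: (3/4)Mv² = (3/4)Mv₀² + Mgh, hence v² = v₀² + 2gh/(1+k).
v = √(1.87² + 2×10×0.706/1.5) = √12.91 ≈ 3.59 m/s.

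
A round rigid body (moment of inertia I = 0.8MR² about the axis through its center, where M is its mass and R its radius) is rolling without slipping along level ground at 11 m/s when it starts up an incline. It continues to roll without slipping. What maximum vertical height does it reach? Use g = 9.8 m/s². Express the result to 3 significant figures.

h ≈ 11.1 m

With I = 0.8MR², the ratio k = I/(MR²) is 0.8.
The rolling condition ω = v/R makes the rotational term ½I(v/R)² = ½kMv², so KE_total = ½(1+k)Mv² = (9/10)Mv².
At the top the kinetic energy is zero, so (9/10)Mv₀² = Mgh.
Thus h = (1+k)v₀²/(2g) = 1.8 × 11² / (2 × 9.8) ≈ 11.1 m.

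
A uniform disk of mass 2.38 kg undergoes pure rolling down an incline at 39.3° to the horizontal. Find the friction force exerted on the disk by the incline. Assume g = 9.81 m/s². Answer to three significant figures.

f ≈ 4.93 N

With I = (1/2)MR², the ratio k = I/(MR²) is 0.5.
Along the incline Mg sinθ − f = Ma, and torque about the center fR = Iα = kMR²(a/R) gives f = kMa.
Combining, a = g sinθ/(1+k) and f = kMa = kMg sinθ/(1+k).
f = 0.5 × 2.38 × 9.81 × sin39.3° / 1.5 ≈ 4.93 N.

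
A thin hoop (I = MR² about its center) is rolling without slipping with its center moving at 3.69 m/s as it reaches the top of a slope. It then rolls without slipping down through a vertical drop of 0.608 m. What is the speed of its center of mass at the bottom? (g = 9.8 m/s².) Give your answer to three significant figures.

v ≈ 4.42 m/s

The moment of inertia is MR², giving k ≡ I/(MR²) = 1.
Pure rolling means v = ωR; then KE = ½Mv² + ½I(v/R)² = ½(1+k)Mv² = Mv².
Energy conservation: Mv₀² + Mgh = Mv², so v² = v₀² + 2gh/(1+k).
v = √(3.69² + 2×9.8×0.608/2) = √19.57 ≈ 4.42 m/s.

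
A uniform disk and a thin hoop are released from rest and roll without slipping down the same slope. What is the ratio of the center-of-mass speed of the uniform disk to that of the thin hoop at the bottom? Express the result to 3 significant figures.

Each satisfies Mgh = ½(1+k)Mv² with k = I/(MR²), so v ∝ 1/√(1+k).
For the uniform disk k = 0.5; for the thin hoop k = 1.
v₁/v₂ = √((1+k₂)/(1+k₁)) = √(2/1.5) ≈ 1.15.

v_ratio ≈ 1.15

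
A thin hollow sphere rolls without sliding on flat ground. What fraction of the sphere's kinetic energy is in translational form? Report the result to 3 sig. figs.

The moment of inertia is (2/3)MR², giving k ≡ I/(MR²) = 2/3.
With ω = v/R, KE_trans = ½Mv² and KE_rot = ½Iω² = ½kMv², so KE_total = ½(1+k)Mv².
The translational fraction is therefore 1/(1+k) = 1/1.667 ≈ 0.600.

fraction ≈ 0.600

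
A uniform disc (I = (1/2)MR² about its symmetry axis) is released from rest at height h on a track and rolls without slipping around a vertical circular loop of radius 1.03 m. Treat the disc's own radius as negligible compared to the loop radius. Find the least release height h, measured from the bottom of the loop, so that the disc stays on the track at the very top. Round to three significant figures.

For this body I = (1/2)MR², i.e. k = I/(MR²) = 0.5.
At the top, contact is just lost when gravity alone supplies the centripetal force: Mg = Mv_top²/r, i.e. v_top² = gr.
With ω = v/R, the kinetic energy at speed v is ½(1+k)Mv² = (3/4)Mv².
Energy conservation from release (height h) to the top (height 2r): Mgh = Mg(2r) + (3/4)M·gr.
Thus h_min = 2r + (1+k)r/2 = r(2 + 1.5/2) = 1.03 × 2.75 ≈ 2.83 m.

h_min ≈ 2.83 m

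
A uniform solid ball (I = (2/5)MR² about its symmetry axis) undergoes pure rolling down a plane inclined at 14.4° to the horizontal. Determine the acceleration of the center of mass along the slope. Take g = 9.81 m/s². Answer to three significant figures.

For this body I = (2/5)MR², i.e. k = I/(MR²) = 0.4.
Along the incline Mg sinθ − f = Ma, and torque about the center fR = Iα = kMR²(a/R) gives f = kMa.
Eliminating f: Mg sinθ = (1+k)Ma, so a = g sinθ/(1+k) = 9.81 × sin14.4° / 1.4 ≈ 1.74 m/s².

a ≈ 1.74 m/s²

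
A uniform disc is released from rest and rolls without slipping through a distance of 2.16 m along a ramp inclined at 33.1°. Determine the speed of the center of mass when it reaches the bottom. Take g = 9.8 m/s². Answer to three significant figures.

With I = (1/2)MR², the ratio k = I/(MR²) is 0.5.
Pure rolling means v = ωR; then KE = ½Mv² + ½I(v/R)² = ½(1+k)Mv² = (3/4)Mv².
The vertical drop is h = L sinθ = 2.16 × sin33.1° = 1.18 m.
Setting Mgh = (3/4)Mv² gives v = √(2gh/(1+k)) = √(2·9.8·1.18/1.5) ≈ 3.93 m/s.

v ≈ 3.93 m/s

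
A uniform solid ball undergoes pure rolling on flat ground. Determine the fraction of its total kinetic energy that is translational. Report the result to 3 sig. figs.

fraction ≈ 0.714

With I = (2/5)MR², the ratio k = I/(MR²) is 0.4.
Since ω = v/R, the translational part is ½Mv² and the rotational part is ½I(v/R)² = ½kMv²; the total is ½(1+k)Mv².
The translational fraction is therefore 1/(1+k) = 1/1.4 ≈ 0.714.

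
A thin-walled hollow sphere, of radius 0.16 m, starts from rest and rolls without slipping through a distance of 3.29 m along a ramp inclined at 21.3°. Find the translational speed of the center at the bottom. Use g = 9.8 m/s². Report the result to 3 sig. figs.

v ≈ 3.75 m/s

With I = (2/3)MR², the ratio k = I/(MR²) is 2/3.
Since it rolls without slipping, ω = v/R and KE = ½Mv² + ½Iω² = ½(1+k)Mv² = (5/6)Mv².
The vertical drop is h = L sinθ = 3.29 × sin21.3° = 1.195 m.
Energy conservation: Mgh = (5/6)Mv², so v = √(2gh/(1+k)) = √(2 × 9.8 × 1.195 / 1.667) ≈ 3.75 m/s.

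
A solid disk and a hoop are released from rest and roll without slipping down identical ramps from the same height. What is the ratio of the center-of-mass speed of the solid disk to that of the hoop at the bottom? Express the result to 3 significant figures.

v_ratio ≈ 1.15

Each satisfies Mgh = ½(1+k)Mv² with k = I/(MR²), so v ∝ 1/√(1+k).
For the solid disk k = 0.5; for the hoop k = 1.
v₁/v₂ = √((1+k₂)/(1+k₁)) = √(2/1.5) ≈ 1.15.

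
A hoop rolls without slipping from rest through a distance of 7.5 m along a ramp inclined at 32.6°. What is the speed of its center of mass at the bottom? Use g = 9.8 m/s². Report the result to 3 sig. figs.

With I = MR², the ratio k = I/(MR²) is 1.
Since it rolls without slipping, ω = v/R and KE = ½Mv² + ½Iω² = ½(1+k)Mv² = Mv².
The vertical drop is h = L sinθ = 7.5 × sin32.6° = 4.041 m.
Energy conservation: Mgh = Mv², so v = √(2gh/(1+k)) = √(2 × 9.8 × 4.041 / 2) ≈ 6.29 m/s.

v ≈ 6.29 m/s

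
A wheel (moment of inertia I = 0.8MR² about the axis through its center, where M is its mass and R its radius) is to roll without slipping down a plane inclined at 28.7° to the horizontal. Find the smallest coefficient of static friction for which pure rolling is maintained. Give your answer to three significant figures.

μ_min ≈ 0.243

For this body I = 0.8MR², i.e. k = I/(MR²) = 0.8.
Newton's second law down the slope: Mg sinθ − f = Ma. The torque equation fR = Iα (with α = a/R) gives f = kMa.
These give a = g sinθ/(1+k) and the required friction f = kMg sinθ/(1+k).
With N = Mg cosθ, the no-slip condition f ≤ μN gives μ_min = f/N = k tanθ/(1+k).
μ_min = 0.8 × tan28.7° / 1.8 ≈ 0.243.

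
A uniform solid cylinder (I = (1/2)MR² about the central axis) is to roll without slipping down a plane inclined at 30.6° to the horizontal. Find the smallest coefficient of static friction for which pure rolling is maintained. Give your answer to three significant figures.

With I = (1/2)MR², the ratio k = I/(MR²) is 0.5.
Newton's second law down the slope: Mg sinθ − f = Ma. The torque equation fR = Iα (with α = a/R) gives f = kMa.
These give a = g sinθ/(1+k) and the required friction f = kMg sinθ/(1+k).
With N = Mg cosθ, the no-slip condition f ≤ μN gives μ_min = f/N = k tanθ/(1+k).
μ_min = 0.5 × tan30.6° / 1.5 ≈ 0.197.

μ_min ≈ 0.197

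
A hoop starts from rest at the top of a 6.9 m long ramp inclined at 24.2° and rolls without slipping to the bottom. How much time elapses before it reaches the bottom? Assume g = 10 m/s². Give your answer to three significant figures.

t ≈ 2.59 s

The moment of inertia is MR², giving k ≡ I/(MR²) = 1.
Newton's second law down the slope: Mg sinθ − f = Ma. The torque equation fR = Iα (with α = a/R) gives f = kMa.
Hence a = g sinθ/(1+k) = 10×sin24.2°/2 = 2.05 m/s².
Starting from rest, L = ½at², so t = √(2L/a) = √(2×6.9/2.05) ≈ 2.59 s.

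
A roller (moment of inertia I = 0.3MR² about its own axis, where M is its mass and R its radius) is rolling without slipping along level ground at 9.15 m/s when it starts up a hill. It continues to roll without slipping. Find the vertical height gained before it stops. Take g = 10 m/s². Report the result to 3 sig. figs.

The moment of inertia is 0.3MR², giving k ≡ I/(MR²) = 0.3.
Pure rolling means v = ωR; then KE = ½Mv² + ½I(v/R)² = ½(1+k)Mv² = (13/20)Mv².
All of this converts to potential energy at the highest point: (13/20)Mv₀² = Mgh.
Thus h = (1+k)v₀²/(2g) = 1.3 × 9.15² / (2 × 10) ≈ 5.44 m.

h ≈ 5.44 m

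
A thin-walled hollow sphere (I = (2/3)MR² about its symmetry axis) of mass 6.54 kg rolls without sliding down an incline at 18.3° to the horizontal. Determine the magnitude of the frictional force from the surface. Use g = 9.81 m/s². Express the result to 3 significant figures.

f ≈ 8.06 N

The moment of inertia is (2/3)MR², giving k ≡ I/(MR²) = 2/3.
Translational: Mg sinθ − f = Ma. Rotational about the CM: fR = Iα = kMRa, so f = kMa.
Combining, a = g sinθ/(1+k) and f = kMa = kMg sinθ/(1+k).
f = (2/3) × 6.54 × 9.81 × sin18.3° / 1.667 ≈ 8.06 N.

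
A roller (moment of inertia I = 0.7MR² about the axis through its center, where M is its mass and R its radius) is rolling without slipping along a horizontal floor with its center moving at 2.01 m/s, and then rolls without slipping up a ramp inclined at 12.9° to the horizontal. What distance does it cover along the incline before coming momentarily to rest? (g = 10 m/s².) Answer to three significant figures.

The moment of inertia is 0.7MR², giving k ≡ I/(MR²) = 0.7.
Since it rolls without slipping, ω = v/R and KE = ½Mv² + ½Iω² = ½(1+k)Mv² = (17/20)Mv².
Setting this equal to Mgh gives the vertical rise h = (1+k)v₀²/(2g) = 1.7×2.01²/(2×10) = 0.3434 m.
Along the incline, d = h/sinθ = 0.3434/sin12.9° ≈ 1.54 m.

d ≈ 1.54 m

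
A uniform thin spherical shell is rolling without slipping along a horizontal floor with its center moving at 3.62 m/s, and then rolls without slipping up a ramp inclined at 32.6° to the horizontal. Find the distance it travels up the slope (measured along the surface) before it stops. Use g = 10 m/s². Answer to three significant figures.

With I = (2/3)MR², the ratio k = I/(MR²) is 2/3.
Rolling without slipping gives ω = v/R, so the total kinetic energy is ½Mv² + ½Iω² = ½(1+k)Mv² = (5/6)Mv².
Setting this equal to Mgh gives the vertical rise h = (1+k)v₀²/(2g) = 1.667×3.62²/(2×10) = 1.092 m.
The distance along the slope is d = h/sinθ = 1.092/sin32.6° ≈ 2.03 m.

d ≈ 2.03 m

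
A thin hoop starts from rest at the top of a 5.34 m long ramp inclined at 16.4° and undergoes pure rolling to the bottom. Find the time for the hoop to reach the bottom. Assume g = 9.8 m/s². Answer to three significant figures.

t ≈ 2.78 s

Here I = MR², so the shape factor k = I/(MR²) = 1.
Newton's second law down the slope: Mg sinθ − f = Ma. The torque equation fR = Iα (with α = a/R) gives f = kMa.
Hence a = g sinθ/(1+k) = 9.8×sin16.4°/2 = 1.383 m/s².
With constant a from rest, t = √(2L/a) = √(2·5.34/1.383) ≈ 2.78 s.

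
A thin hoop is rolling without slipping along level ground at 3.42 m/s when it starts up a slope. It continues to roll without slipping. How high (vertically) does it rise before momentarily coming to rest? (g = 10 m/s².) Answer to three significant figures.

h ≈ 1.17 m

The moment of inertia is MR², giving k ≡ I/(MR²) = 1.
The rolling condition ω = v/R makes the rotational term ½I(v/R)² = ½kMv², so KE_total = ½(1+k)Mv² = Mv².
All of this converts to potential energy at the highest point: Mv₀² = Mgh.
Thus h = (1+k)v₀²/(2g) = 2 × 3.42² / (2 × 10) ≈ 1.17 m.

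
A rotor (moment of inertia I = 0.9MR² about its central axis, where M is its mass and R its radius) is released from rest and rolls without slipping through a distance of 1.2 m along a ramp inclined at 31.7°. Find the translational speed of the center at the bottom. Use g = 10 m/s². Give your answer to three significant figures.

Here I = 0.9MR², so the shape factor k = I/(MR²) = 0.9.
Rolling without slipping gives ω = v/R, so the total kinetic energy is ½Mv² + ½Iω² = ½(1+k)Mv² = (19/20)Mv².
The vertical drop is h = L sinθ = 1.2 × sin31.7° = 0.6306 m.
Energy conservation: Mgh = (19/20)Mv², so v = √(2gh/(1+k)) = √(2 × 10 × 0.6306 / 1.9) ≈ 2.58 m/s.

v ≈ 2.58 m/s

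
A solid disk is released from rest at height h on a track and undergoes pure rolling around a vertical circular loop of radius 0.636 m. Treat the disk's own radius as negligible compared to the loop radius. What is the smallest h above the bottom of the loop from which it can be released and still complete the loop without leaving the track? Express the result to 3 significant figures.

h_min ≈ 1.75 m

With I = (1/2)MR², the ratio k = I/(MR²) is 0.5.
At the top, contact is just lost when gravity alone supplies the centripetal force: Mg = Mv_top²/r, i.e. v_top² = gr.
With ω = v/R, the kinetic energy at speed v is ½(1+k)Mv² = (3/4)Mv².
Energy conservation from release (height h) to the top (height 2r): Mgh = Mg(2r) + (3/4)M·gr.
Thus h_min = 2r + (1+k)r/2 = r(2 + 1.5/2) = 0.636 × 2.75 ≈ 1.75 m.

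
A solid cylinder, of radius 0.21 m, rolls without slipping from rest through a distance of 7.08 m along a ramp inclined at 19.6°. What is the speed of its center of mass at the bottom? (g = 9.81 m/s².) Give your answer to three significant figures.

With I = (1/2)MR², the ratio k = I/(MR²) is 0.5.
The rolling condition ω = v/R makes the rotational term ½I(v/R)² = ½kMv², so KE_total = ½(1+k)Mv² = (3/4)Mv².
The vertical drop is h = L sinθ = 7.08 × sin19.6° = 2.375 m.
Energy conservation: Mgh = (3/4)Mv², so v = √(2gh/(1+k)) = √(2 × 9.81 × 2.375 / 1.5) ≈ 5.57 m/s.

v ≈ 5.57 m/s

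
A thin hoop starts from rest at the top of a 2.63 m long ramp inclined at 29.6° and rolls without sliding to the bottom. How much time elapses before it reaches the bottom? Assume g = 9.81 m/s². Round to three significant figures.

For this body I = MR², i.e. k = I/(MR²) = 1.
Newton's second law down the slope: Mg sinθ − f = Ma. The torque equation fR = Iα (with α = a/R) gives f = kMa.
Hence a = g sinθ/(1+k) = 9.81×sin29.6°/2 = 2.423 m/s².
Starting from rest, L = ½at², so t = √(2L/a) = √(2×2.63/2.423) ≈ 1.47 s.

t ≈ 1.47 s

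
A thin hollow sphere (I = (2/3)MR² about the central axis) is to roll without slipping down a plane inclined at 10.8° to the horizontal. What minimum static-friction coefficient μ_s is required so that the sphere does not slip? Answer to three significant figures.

Here I = (2/3)MR², so the shape factor k = I/(MR²) = 2/3.
Translational: Mg sinθ − f = Ma. Rotational about the CM: fR = Iα = kMRa, so f = kMa.
These give a = g sinθ/(1+k) and the required friction f = kMg sinθ/(1+k).
The normal force is N = Mg cosθ, so μ_min = f/N = k tanθ/(1+k).
μ_min = (2/3) × tan10.8° / 1.667 ≈ 0.0763.

μ_min ≈ 0.0763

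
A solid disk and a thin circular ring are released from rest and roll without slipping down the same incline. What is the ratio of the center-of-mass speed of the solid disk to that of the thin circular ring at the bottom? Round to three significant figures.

Each satisfies Mgh = ½(1+k)Mv² with k = I/(MR²), so v ∝ 1/√(1+k).
For the solid disk k = 0.5; for the thin circular ring k = 1.
v₁/v₂ = √((1+k₂)/(1+k₁)) = √(2/1.5) ≈ 1.15.

v_ratio ≈ 1.15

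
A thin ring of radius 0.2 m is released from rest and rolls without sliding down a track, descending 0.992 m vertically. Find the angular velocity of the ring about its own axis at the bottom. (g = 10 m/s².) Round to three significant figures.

ω ≈ 15.7 rad/s

For this body I = MR², i.e. k = I/(MR²) = 1.
The rolling condition ω = v/R makes the rotational term ½I(v/R)² = ½kMv², so KE_total = ½(1+k)Mv² = Mv².
Energy conservation Mgh = ½(1+k)Mv² gives v = √(2gh/(1+k)) = √(2 × 10 × 0.992 / 2) = 3.15 m/s.
Then ω = v/R = 3.15 / 0.2 ≈ 15.7 rad/s.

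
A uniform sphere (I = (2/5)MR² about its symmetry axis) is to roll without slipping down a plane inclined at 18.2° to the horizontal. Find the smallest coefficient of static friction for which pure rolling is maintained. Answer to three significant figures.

μ_min ≈ 0.0939

The moment of inertia is (2/5)MR², giving k ≡ I/(MR²) = 0.4.
Translational: Mg sinθ − f = Ma. Rotational about the CM: fR = Iα = kMRa, so f = kMa.
These give a = g sinθ/(1+k) and the required friction f = kMg sinθ/(1+k).
The normal force is N = Mg cosθ, so μ_min = f/N = k tanθ/(1+k).
μ_min = 0.4 × tan18.2° / 1.4 ≈ 0.0939.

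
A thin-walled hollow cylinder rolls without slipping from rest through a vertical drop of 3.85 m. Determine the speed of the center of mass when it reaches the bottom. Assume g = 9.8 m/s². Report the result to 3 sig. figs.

With I = MR², the ratio k = I/(MR²) is 1.
Since it rolls without slipping, ω = v/R and KE = ½Mv² + ½Iω² = ½(1+k)Mv² = Mv².
Setting Mgh = Mv² gives v = √(2gh/(1+k)) = √(2·9.8·3.85/2) ≈ 6.14 m/s.

v ≈ 6.14 m/s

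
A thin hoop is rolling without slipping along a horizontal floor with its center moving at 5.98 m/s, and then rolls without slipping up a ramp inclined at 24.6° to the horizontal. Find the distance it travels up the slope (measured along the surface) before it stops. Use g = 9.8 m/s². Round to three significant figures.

d ≈ 8.77 m

The moment of inertia is MR², giving k ≡ I/(MR²) = 1.
Rolling without slipping gives ω = v/R, so the total kinetic energy is ½Mv² + ½Iω² = ½(1+k)Mv² = Mv².
Setting this equal to Mgh gives the vertical rise h = (1+k)v₀²/(2g) = 2×5.98²/(2×9.8) = 3.649 m.
Along the incline, d = h/sinθ = 3.649/sin24.6° ≈ 8.77 m.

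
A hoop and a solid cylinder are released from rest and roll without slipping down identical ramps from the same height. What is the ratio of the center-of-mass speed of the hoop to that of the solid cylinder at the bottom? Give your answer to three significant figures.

Each satisfies Mgh = ½(1+k)Mv² with k = I/(MR²), so v ∝ 1/√(1+k).
For the hoop k = 1; for the solid cylinder k = 0.5.
v₁/v₂ = √((1+k₂)/(1+k₁)) = √(1.5/2) ≈ 0.866.

v_ratio ≈ 0.866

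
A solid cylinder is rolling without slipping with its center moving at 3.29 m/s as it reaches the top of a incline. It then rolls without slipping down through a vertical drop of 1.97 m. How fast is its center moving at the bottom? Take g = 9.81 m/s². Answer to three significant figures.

v ≈ 6.05 m/s

The moment of inertia is (1/2)MR², giving k ≡ I/(MR²) = 0.5.
Since it rolls without slipping, ω = v/R and KE = ½Mv² + ½Iω² = ½(1+k)Mv² = (3/4)Mv².
Conserving energy between top and bottom: (3/4)Mv² = (3/4)Mv₀² + Mgh, hence v² = v₀² + 2gh/(1+k).
v = √(3.29² + 2×9.81×1.97/1.5) = √36.59 ≈ 6.05 m/s.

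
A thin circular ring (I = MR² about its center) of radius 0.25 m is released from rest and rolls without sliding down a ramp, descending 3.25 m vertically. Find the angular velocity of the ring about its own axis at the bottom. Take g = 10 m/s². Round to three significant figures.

With I = MR², the ratio k = I/(MR²) is 1.
The rolling condition ω = v/R makes the rotational term ½I(v/R)² = ½kMv², so KE_total = ½(1+k)Mv² = Mv².
Energy conservation Mgh = ½(1+k)Mv² gives v = √(2gh/(1+k)) = √(2 × 10 × 3.25 / 2) = 5.701 m/s.
The angular speed follows from ω = v/R = 5.701/0.25 ≈ 22.8 rad/s.

ω ≈ 22.8 rad/s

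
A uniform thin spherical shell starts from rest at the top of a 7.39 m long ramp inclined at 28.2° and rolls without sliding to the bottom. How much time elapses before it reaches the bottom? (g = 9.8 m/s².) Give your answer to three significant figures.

Here I = (2/3)MR², so the shape factor k = I/(MR²) = 2/3.
Translational: Mg sinθ − f = Ma. Rotational about the CM: fR = Iα = kMRa, so f = kMa.
Hence a = g sinθ/(1+k) = 9.8×sin28.2°/1.667 = 2.779 m/s².
With constant a from rest, t = √(2L/a) = √(2·7.39/2.779) ≈ 2.31 s.

t ≈ 2.31 s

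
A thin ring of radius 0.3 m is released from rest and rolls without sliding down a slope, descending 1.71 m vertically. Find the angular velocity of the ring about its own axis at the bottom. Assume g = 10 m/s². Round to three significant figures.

ω ≈ 13.8 rad/s

Here I = MR², so the shape factor k = I/(MR²) = 1.
Since it rolls without slipping, ω = v/R and KE = ½Mv² + ½Iω² = ½(1+k)Mv² = Mv².
Energy conservation Mgh = ½(1+k)Mv² gives v = √(2gh/(1+k)) = √(2 × 10 × 1.71 / 2) = 4.135 m/s.
The angular speed follows from ω = v/R = 4.135/0.3 ≈ 13.8 rad/s.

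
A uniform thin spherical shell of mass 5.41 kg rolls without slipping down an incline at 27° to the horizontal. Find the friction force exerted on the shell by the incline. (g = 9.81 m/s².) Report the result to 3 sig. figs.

f ≈ 9.64 N

For this body I = (2/3)MR², i.e. k = I/(MR²) = 2/3.
Newton's second law down the slope: Mg sinθ − f = Ma. The torque equation fR = Iα (with α = a/R) gives f = kMa.
Combining, a = g sinθ/(1+k) and f = kMa = kMg sinθ/(1+k).
f = (2/3) × 5.41 × 9.81 × sin27° / 1.667 ≈ 9.64 N.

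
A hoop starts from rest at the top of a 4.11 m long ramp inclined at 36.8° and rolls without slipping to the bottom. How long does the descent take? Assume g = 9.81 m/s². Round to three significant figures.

t ≈ 1.67 s

For this body I = MR², i.e. k = I/(MR²) = 1.
Newton's second law down the slope: Mg sinθ − f = Ma. The torque equation fR = Iα (with α = a/R) gives f = kMa.
Hence a = g sinθ/(1+k) = 9.81×sin36.8°/2 = 2.938 m/s².
With constant a from rest, t = √(2L/a) = √(2·4.11/2.938) ≈ 1.67 s.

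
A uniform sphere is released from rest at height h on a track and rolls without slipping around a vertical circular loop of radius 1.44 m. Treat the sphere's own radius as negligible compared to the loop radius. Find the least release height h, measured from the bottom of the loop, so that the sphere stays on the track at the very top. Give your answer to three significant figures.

Here I = (2/5)MR², so the shape factor k = I/(MR²) = 0.4.
At the top of the loop, the minimum-contact condition is Mg = Mv_top²/r, so v_top² = gr.
With ω = v/R, the kinetic energy at speed v is ½(1+k)Mv² = (7/10)Mv².
Energy conservation from release (height h) to the top (height 2r): Mgh = Mg(2r) + (7/10)M·gr.
Thus h_min = 2r + (1+k)r/2 = r(2 + 1.4/2) = 1.44 × 2.7 ≈ 3.89 m.

h_min ≈ 3.89 m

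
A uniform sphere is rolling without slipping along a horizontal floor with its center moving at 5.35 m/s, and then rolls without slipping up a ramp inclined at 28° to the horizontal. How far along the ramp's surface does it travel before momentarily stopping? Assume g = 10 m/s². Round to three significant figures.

Here I = (2/5)MR², so the shape factor k = I/(MR²) = 0.4.
Rolling without slipping gives ω = v/R, so the total kinetic energy is ½Mv² + ½Iω² = ½(1+k)Mv² = (7/10)Mv².
Setting this equal to Mgh gives the vertical rise h = (1+k)v₀²/(2g) = 1.4×5.35²/(2×10) = 2.004 m.
Along the incline, d = h/sinθ = 2.004/sin28° ≈ 4.27 m.

d ≈ 4.27 m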